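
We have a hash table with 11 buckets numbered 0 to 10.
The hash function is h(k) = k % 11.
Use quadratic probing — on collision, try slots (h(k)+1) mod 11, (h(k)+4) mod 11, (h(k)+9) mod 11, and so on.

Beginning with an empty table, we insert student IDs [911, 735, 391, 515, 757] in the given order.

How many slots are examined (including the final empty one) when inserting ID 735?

Insert 911: h=9, slot 9 empty → index 9.
Insert 735: h=9, slot 9 occupied → index 10.
Insert 391: h=6, slot 6 empty → index 6.
Insert 515: h=9, slots 9,10 occupied → index 2.
Insert 757: h=9, slots 9,10,2 occupied → index 7.
Table: [., ., 515, ., ., ., 391, 757, ., 911, 735]

2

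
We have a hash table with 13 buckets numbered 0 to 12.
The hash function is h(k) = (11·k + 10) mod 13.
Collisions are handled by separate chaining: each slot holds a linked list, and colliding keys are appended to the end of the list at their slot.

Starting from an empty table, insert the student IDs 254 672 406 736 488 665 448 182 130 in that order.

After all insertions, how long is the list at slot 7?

1

254 -> bucket 9
672 -> bucket 5
406 -> bucket 4
736 -> bucket 7
488 -> bucket 9 (collision)
665 -> bucket 6
448 -> bucket 11
182 -> bucket 10
130 -> bucket 10 (collision)
Final buckets:
0: .
1: .
2: .
3: .
4: 406
5: 672
6: 665
7: 736
8: .
9: 254 -> 488
10: 182 -> 130
11: 448
12: .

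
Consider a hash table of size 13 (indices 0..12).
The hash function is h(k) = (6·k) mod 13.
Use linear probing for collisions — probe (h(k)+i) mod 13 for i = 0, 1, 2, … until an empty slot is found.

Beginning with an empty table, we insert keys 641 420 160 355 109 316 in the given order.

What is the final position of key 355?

1

641: h=11 → slot 11
420: h=11, probe 11,12 → slot 12
160: h=11, probe 11,12,0 → slot 0
355: h=11, probe 11,12,0,1 → slot 1
109: h=4 → slot 4
316: h=11, probe 11,12,0,1,2 → slot 2
Table: [160, 355, 316, ., 109, ., ., ., ., ., ., 641, 420]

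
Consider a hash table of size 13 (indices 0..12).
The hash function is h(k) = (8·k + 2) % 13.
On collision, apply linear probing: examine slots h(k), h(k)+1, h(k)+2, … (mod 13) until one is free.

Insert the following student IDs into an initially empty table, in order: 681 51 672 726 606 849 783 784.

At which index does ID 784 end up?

681: h=3 -> slot 3
51: h=7 -> slot 7
672: h=9 -> slot 9
726: h=12 -> slot 12
606: h=1 -> slot 1
849: h=8 -> slot 8
783: h=0 -> slot 0
784: h=8, probe 8,9,10 -> slot 10
Table: [783, 606, ∅, 681, ∅, ∅, ∅, 51, 849, 672, 784, ∅, 726]

10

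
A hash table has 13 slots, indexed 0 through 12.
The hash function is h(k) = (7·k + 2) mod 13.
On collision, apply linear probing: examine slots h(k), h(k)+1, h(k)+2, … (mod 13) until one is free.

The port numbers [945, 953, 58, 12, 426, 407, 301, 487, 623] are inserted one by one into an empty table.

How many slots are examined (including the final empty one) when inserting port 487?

945: h=0 => slot 0
953: h=4 => slot 4
58: h=5 => slot 5
12: h=8 => slot 8
426: h=7 => slot 7
407: h=4, probe 4,5,6 => slot 6
301: h=3 => slot 3
487: h=5, probe 5,6,7,8,9 => slot 9
623: h=8, probe 8,9,10 => slot 10
Table: [945, —, —, 301, 953, 58, 407, 426, 12, 487, 623, —, —]

5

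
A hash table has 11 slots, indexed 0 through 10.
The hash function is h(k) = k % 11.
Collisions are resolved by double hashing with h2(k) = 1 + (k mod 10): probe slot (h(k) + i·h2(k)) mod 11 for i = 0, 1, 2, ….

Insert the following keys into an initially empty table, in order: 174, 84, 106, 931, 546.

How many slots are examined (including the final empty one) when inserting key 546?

174 hashes to 9; slot 9 is free → place at 9.
84 hashes to 7; slot 7 is free → place at 7.
106 hashes to 7, h2=7; 7 taken → place at 3.
931 hashes to 7, h2=2; 7,9 taken → place at 0.
546 hashes to 7, h2=7; 7,3 taken → place at 10.
Table: [931, -, -, 106, -, -, -, 84, -, 174, 546]

3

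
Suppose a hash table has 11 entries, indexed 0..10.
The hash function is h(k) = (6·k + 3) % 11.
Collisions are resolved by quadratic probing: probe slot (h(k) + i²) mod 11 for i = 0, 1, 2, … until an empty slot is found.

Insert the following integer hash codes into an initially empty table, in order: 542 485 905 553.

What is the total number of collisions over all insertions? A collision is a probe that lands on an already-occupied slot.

Insert 542: h=10, slot 10 empty → index 10.
Insert 485: h=9, slot 9 empty → index 9.
Insert 905: h=10, slot 10 occupied → index 0.
Insert 553: h=10, slots 10,0 occupied → index 3.
Table: [905, ∅, ∅, 553, ∅, ∅, ∅, ∅, ∅, 485, 542]

3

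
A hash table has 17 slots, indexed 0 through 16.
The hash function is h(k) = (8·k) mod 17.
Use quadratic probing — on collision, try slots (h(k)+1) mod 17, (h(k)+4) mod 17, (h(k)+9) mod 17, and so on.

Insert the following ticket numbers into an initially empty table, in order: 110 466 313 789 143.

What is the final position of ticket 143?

Insert 110: h=13, slot 13 empty → index 13.
Insert 466: h=5, slot 5 empty → index 5.
Insert 313: h=5, slot 5 occupied → index 6.
Insert 789: h=5, slots 5,6 occupied → index 9.
Insert 143: h=5, slots 5,6,9 occupied → index 14.
Table: [., ., ., ., ., 466, 313, ., ., 789, ., ., ., 110, 143, ., .]

14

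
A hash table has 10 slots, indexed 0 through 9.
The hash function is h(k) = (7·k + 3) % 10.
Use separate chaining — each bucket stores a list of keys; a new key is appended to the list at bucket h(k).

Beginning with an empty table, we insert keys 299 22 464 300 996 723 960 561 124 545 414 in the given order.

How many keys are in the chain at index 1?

3

Insert 299: h=6, bucket 6 empty -> new chain.
Insert 22: h=7, bucket 7 empty -> new chain.
Insert 464: h=1, bucket 1 empty -> new chain.
Insert 300: h=3, bucket 3 empty -> new chain.
Insert 996: h=5, bucket 5 empty -> new chain.
Insert 723: h=4, bucket 4 empty -> new chain.
Insert 960: h=3, bucket 3 nonempty -> append to chain.
Insert 561: h=0, bucket 0 empty -> new chain.
Insert 124: h=1, bucket 1 nonempty -> append to chain.
Insert 545: h=8, bucket 8 empty -> new chain.
Insert 414: h=1, bucket 1 nonempty -> append to chain.
Final buckets:
0: 561
1: 464 -> 124 -> 414
2: .
3: 300 -> 960
4: 723
5: 996
6: 299
7: 22
8: 545
9: .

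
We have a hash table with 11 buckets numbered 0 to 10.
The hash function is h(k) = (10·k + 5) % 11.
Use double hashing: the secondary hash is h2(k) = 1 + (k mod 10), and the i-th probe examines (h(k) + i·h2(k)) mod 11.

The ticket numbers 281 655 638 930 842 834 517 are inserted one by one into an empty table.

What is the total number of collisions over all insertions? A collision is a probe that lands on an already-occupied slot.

8

Insert 281: h=10, slot 10 empty -> index 10.
Insert 655: h=10, h2=6, slot 10 occupied -> index 5.
Insert 638: h=5, h2=9, slot 5 occupied -> index 3.
Insert 930: h=10, h2=1, slot 10 occupied -> index 0.
Insert 842: h=10, h2=3, slot 10 occupied -> index 2.
Insert 834: h=7, slot 7 empty -> index 7.
Insert 517: h=5, h2=8, slots 5,2,10,7 occupied -> index 4.
Table: [930, _, 842, 638, 517, 655, _, 834, _, _, 281]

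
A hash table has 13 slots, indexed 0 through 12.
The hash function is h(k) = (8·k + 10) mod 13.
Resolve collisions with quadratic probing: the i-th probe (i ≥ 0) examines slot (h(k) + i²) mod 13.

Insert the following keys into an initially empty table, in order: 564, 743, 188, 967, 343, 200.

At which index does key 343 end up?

2

564: h=11 -> slot 11
743: h=0 -> slot 0
188: h=6 -> slot 6
967: h=11, probe 11,12 -> slot 12
343: h=11, probe 11,12,2 -> slot 2
200: h=11, probe 11,12,2,7 -> slot 7
Table: [743, —, 343, —, —, —, 188, 200, —, —, —, 564, 967]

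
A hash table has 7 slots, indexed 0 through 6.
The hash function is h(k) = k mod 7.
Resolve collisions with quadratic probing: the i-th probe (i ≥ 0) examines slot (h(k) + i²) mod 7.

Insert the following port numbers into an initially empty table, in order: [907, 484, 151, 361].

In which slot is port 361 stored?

6

907 hashes to 4; slot 4 is free → place at 4.
484 hashes to 1; slot 1 is free → place at 1.
151 hashes to 4; 4 taken → place at 5.
361 hashes to 4; 4,5,1 taken → place at 6.
Table: [-, 484, -, -, 907, 151, 361]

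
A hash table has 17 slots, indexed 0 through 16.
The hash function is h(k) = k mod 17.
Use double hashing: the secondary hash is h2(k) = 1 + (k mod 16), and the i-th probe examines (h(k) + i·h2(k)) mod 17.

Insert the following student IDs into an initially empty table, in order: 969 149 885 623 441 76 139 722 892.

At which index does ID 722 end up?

14

969 hashes to 0; slot 0 is free → place at 0.
149 hashes to 13; slot 13 is free → place at 13.
885 hashes to 1; slot 1 is free → place at 1.
623 hashes to 11; slot 11 is free → place at 11.
441 hashes to 16; slot 16 is free → place at 16.
76 hashes to 8; slot 8 is free → place at 8.
139 hashes to 3; slot 3 is free → place at 3.
722 hashes to 8, h2=3; 8,11 taken → place at 14.
892 hashes to 8, h2=13; 8 taken → place at 4.
Table: [969, 885, ∅, 139, 892, ∅, ∅, ∅, 76, ∅, ∅, 623, ∅, 149, 722, ∅, 441]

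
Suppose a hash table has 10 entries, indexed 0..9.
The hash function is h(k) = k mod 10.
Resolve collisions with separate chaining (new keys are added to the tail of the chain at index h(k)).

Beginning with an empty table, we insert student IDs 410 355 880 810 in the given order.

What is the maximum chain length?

Insert 410: h=0, bucket 0 empty → new chain.
Insert 355: h=5, bucket 5 empty → new chain.
Insert 880: h=0, bucket 0 nonempty → append to chain.
Insert 810: h=0, bucket 0 nonempty → append to chain.
Final buckets:
0: 410 -> 880 -> 810
1: -
2: -
3: -
4: -
5: 355
6: -
7: -
8: -
9: -

3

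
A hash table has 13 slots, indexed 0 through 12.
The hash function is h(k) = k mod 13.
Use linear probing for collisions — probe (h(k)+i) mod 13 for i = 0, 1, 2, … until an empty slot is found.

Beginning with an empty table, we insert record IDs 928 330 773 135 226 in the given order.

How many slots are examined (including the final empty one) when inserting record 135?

928: h=5 => slot 5
330: h=5, probe 5,6 => slot 6
773: h=6, probe 6,7 => slot 7
135: h=5, probe 5,6,7,8 => slot 8
226: h=5, probe 5,6,7,8,9 => slot 9
Table: [-, -, -, -, -, 928, 330, 773, 135, 226, -, -, -]

4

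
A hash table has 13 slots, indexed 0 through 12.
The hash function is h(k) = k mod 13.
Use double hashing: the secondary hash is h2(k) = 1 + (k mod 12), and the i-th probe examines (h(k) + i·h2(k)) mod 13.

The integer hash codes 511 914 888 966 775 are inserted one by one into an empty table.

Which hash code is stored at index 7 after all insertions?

Insert 511: h=4, slot 4 empty → index 4.
Insert 914: h=4, h2=3, slot 4 occupied → index 7.
Insert 888: h=4, h2=1, slot 4 occupied → index 5.
Insert 966: h=4, h2=7, slot 4 occupied → index 11.
Insert 775: h=8, slot 8 empty → index 8.
Table: [_, _, _, _, 511, 888, _, 914, 775, _, _, 966, _]

914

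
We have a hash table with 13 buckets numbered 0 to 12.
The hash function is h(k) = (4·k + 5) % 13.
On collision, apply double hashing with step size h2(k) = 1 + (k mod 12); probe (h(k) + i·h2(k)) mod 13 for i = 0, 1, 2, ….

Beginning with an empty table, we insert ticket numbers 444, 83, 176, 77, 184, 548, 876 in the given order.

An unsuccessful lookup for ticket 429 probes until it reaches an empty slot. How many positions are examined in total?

444: h=0 => slot 0
83: h=12 => slot 12
176: h=7 => slot 7
77: h=1 => slot 1
184: h=0, h2=5, probe 0,5 => slot 5
548: h=0, h2=9, probe 0,9 => slot 9
876: h=12, h2=1, probe 12,0,1,2 => slot 2
Table: [444, 77, 876, ∅, ∅, 184, ∅, 176, ∅, 548, ∅, ∅, 83]
Lookup 429: h=5, h2=10, probe 5,2,12,9,6 → slot 6 empty, not found.

5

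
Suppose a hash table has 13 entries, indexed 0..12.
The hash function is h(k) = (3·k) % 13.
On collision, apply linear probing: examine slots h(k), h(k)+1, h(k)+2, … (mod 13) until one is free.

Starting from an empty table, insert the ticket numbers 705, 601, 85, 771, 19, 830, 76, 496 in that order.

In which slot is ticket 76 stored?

11

Insert 705: h=9, slot 9 empty -> index 9.
Insert 601: h=9, slot 9 occupied -> index 10.
Insert 85: h=8, slot 8 empty -> index 8.
Insert 771: h=12, slot 12 empty -> index 12.
Insert 19: h=5, slot 5 empty -> index 5.
Insert 830: h=7, slot 7 empty -> index 7.
Insert 76: h=7, slots 7,8,9,10 occupied -> index 11.
Insert 496: h=6, slot 6 empty -> index 6.
Table: [∅, ∅, ∅, ∅, ∅, 19, 496, 830, 85, 705, 601, 76, 771]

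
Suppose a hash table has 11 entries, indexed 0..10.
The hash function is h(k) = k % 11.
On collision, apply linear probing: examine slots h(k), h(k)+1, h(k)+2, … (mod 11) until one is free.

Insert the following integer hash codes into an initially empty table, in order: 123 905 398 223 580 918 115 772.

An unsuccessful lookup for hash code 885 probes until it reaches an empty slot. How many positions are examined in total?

123: h=2 => slot 2
905: h=3 => slot 3
398: h=2, probe 2,3,4 => slot 4
223: h=3, probe 3,4,5 => slot 5
580: h=8 => slot 8
918: h=5, probe 5,6 => slot 6
115: h=5, probe 5,6,7 => slot 7
772: h=2, probe 2,3,4,5,6,7,8,9 => slot 9
Table: [∅, ∅, 123, 905, 398, 223, 918, 115, 580, 772, ∅]
Lookup 885: h=5, probe 5,6,7,8,9,10 → slot 10 empty, not found.

6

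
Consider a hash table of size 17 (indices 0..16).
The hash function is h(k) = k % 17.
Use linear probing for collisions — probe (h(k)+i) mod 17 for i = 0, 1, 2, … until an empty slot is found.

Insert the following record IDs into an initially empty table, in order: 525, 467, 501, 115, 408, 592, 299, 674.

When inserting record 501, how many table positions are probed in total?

525 hashes to 15; slot 15 is free => place at 15.
467 hashes to 8; slot 8 is free => place at 8.
501 hashes to 8; 8 taken => place at 9.
115 hashes to 13; slot 13 is free => place at 13.
408 hashes to 0; slot 0 is free => place at 0.
592 hashes to 14; slot 14 is free => place at 14.
299 hashes to 10; slot 10 is free => place at 10.
674 hashes to 11; slot 11 is free => place at 11.
Table: [408, —, —, —, —, —, —, —, 467, 501, 299, 674, —, 115, 592, 525, —]

2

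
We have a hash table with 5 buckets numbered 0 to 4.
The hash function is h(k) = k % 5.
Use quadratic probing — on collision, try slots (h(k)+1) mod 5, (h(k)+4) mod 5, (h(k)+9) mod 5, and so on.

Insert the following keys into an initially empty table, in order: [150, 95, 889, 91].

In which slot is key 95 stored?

1

150 hashes to 0; slot 0 is free -> place at 0.
95 hashes to 0; 0 taken -> place at 1.
889 hashes to 4; slot 4 is free -> place at 4.
91 hashes to 1; 1 taken -> place at 2.
Table: [150, 95, 91, ∅, 889]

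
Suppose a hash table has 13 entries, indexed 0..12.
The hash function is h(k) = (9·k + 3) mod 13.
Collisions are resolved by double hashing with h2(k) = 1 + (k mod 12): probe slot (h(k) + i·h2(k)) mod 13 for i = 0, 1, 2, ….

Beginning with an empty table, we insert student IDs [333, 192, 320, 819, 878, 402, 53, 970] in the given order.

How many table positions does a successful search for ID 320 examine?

2

333 hashes to 10; slot 10 is free => place at 10.
192 hashes to 2; slot 2 is free => place at 2.
320 hashes to 10, h2=9; 10 taken => place at 6.
819 hashes to 3; slot 3 is free => place at 3.
878 hashes to 1; slot 1 is free => place at 1.
402 hashes to 7; slot 7 is free => place at 7.
53 hashes to 12; slot 12 is free => place at 12.
970 hashes to 10, h2=11; 10 taken => place at 8.
Table: [_, 878, 192, 819, _, _, 320, 402, 970, _, 333, _, 53]
Lookup 320: h=10, h2=9, probe 10,6 → found at 6.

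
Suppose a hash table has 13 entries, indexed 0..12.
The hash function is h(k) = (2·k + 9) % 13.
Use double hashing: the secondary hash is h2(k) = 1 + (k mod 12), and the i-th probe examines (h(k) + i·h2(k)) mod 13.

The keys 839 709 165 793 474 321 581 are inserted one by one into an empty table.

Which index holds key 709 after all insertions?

Insert 839: h=10, slot 10 empty => index 10.
Insert 709: h=10, h2=2, slot 10 occupied => index 12.
Insert 165: h=1, slot 1 empty => index 1.
Insert 793: h=9, slot 9 empty => index 9.
Insert 474: h=8, slot 8 empty => index 8.
Insert 321: h=1, h2=10, slot 1 occupied => index 11.
Insert 581: h=1, h2=6, slot 1 occupied => index 7.
Table: [-, 165, -, -, -, -, -, 581, 474, 793, 839, 321, 709]

12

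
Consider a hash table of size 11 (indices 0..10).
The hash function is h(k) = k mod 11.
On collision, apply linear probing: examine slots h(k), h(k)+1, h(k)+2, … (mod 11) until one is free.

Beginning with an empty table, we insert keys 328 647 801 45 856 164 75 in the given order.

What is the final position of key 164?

3

328 hashes to 9; slot 9 is free → place at 9.
647 hashes to 9; 9 taken → place at 10.
801 hashes to 9; 9,10 taken → place at 0.
45 hashes to 1; slot 1 is free → place at 1.
856 hashes to 9; 9,10,0,1 taken → place at 2.
164 hashes to 10; 10,0,1,2 taken → place at 3.
75 hashes to 9; 9,10,0,1,2,3 taken → place at 4.
Table: [801, 45, 856, 164, 75, ∅, ∅, ∅, ∅, 328, 647]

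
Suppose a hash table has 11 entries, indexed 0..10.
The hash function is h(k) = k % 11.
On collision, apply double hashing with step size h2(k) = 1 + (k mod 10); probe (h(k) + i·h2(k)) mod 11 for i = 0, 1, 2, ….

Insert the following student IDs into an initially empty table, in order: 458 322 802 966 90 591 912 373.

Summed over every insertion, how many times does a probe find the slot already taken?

Insert 458: h=7, slot 7 empty → index 7.
Insert 322: h=3, slot 3 empty → index 3.
Insert 802: h=10, slot 10 empty → index 10.
Insert 966: h=9, slot 9 empty → index 9.
Insert 90: h=2, slot 2 empty → index 2.
Insert 591: h=8, slot 8 empty → index 8.
Insert 912: h=10, h2=3, slots 10,2 occupied → index 5.
Insert 373: h=10, h2=4, slots 10,3,7 occupied → index 0.
Table: [373, ., 90, 322, ., 912, ., 458, 591, 966, 802]

5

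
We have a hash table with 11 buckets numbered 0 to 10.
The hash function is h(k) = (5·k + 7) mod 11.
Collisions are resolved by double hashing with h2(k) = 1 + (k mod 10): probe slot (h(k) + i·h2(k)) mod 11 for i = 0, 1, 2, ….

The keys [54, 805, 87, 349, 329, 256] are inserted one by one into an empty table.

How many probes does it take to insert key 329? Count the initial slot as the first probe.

Insert 54: h=2, slot 2 empty -> index 2.
Insert 805: h=6, slot 6 empty -> index 6.
Insert 87: h=2, h2=8, slot 2 occupied -> index 10.
Insert 349: h=3, slot 3 empty -> index 3.
Insert 329: h=2, h2=10, slot 2 occupied -> index 1.
Insert 256: h=0, slot 0 empty -> index 0.
Table: [256, 329, 54, 349, —, —, 805, —, —, —, 87]

2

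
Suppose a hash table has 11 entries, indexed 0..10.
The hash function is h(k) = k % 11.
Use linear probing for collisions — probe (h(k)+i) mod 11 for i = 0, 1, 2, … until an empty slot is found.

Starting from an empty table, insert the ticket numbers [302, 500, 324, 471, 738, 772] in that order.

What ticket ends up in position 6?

500

302: h=5 → slot 5
500: h=5, probe 5,6 → slot 6
324: h=5, probe 5,6,7 → slot 7
471: h=9 → slot 9
738: h=1 → slot 1
772: h=2 → slot 2
Table: [_, 738, 772, _, _, 302, 500, 324, _, 471, _]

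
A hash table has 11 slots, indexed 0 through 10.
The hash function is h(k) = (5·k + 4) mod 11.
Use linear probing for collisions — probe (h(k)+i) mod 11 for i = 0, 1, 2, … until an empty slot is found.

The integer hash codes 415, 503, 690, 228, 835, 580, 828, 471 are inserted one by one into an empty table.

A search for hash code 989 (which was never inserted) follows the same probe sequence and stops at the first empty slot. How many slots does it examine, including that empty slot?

8

415: h=0 → slot 0
503: h=0, probe 0,1 → slot 1
690: h=0, probe 0,1,2 → slot 2
228: h=0, probe 0,1,2,3 → slot 3
835: h=10 → slot 10
580: h=0, probe 0,1,2,3,4 → slot 4
828: h=8 → slot 8
471: h=5 → slot 5
Table: [415, 503, 690, 228, 580, 471, _, _, 828, _, 835]
Lookup 989: h=10, probe 10,0,1,2,3,4,5,6 → slot 6 empty, not found.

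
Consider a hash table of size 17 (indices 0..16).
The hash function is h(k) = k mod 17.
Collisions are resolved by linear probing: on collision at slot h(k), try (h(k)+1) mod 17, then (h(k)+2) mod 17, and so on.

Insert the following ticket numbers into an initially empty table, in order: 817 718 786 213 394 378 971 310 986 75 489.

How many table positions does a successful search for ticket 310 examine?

817: h=1 => slot 1
718: h=4 => slot 4
786: h=4, probe 4,5 => slot 5
213: h=9 => slot 9
394: h=3 => slot 3
378: h=4, probe 4,5,6 => slot 6
971: h=2 => slot 2
310: h=4, probe 4,5,6,7 => slot 7
986: h=0 => slot 0
75: h=7, probe 7,8 => slot 8
489: h=13 => slot 13
Table: [986, 817, 971, 394, 718, 786, 378, 310, 75, 213, ., ., ., 489, ., ., .]
Lookup 310: h=4, probe 4,5,6,7 → found at 7.

4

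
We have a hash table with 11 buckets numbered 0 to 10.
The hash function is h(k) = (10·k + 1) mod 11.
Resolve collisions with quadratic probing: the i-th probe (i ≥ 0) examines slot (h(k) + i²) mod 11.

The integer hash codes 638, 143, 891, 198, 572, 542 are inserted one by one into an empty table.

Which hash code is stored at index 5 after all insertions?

891

638 hashes to 1; slot 1 is free → place at 1.
143 hashes to 1; 1 taken → place at 2.
891 hashes to 1; 1,2 taken → place at 5.
198 hashes to 1; 1,2,5 taken → place at 10.
572 hashes to 1; 1,2,5,10 taken → place at 6.
542 hashes to 9; slot 9 is free → place at 9.
Table: [∅, 638, 143, ∅, ∅, 891, 572, ∅, ∅, 542, 198]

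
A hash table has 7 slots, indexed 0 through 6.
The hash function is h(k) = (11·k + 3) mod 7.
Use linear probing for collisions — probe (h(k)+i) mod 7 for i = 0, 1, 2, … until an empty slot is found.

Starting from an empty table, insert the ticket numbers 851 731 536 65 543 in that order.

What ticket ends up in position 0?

543

Insert 851: h=5, slot 5 empty -> index 5.
Insert 731: h=1, slot 1 empty -> index 1.
Insert 536: h=5, slot 5 occupied -> index 6.
Insert 65: h=4, slot 4 empty -> index 4.
Insert 543: h=5, slots 5,6 occupied -> index 0.
Table: [543, 731, _, _, 65, 851, 536]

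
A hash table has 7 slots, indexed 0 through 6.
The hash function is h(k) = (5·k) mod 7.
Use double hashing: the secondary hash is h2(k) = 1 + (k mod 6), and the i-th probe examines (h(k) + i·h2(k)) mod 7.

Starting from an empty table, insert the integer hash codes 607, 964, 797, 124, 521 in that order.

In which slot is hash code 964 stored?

Insert 607: h=4, slot 4 empty -> index 4.
Insert 964: h=4, h2=5, slot 4 occupied -> index 2.
Insert 797: h=2, h2=6, slot 2 occupied -> index 1.
Insert 124: h=4, h2=5, slots 4,2 occupied -> index 0.
Insert 521: h=1, h2=6, slots 1,0 occupied -> index 6.
Table: [124, 797, 964, ., 607, ., 521]

2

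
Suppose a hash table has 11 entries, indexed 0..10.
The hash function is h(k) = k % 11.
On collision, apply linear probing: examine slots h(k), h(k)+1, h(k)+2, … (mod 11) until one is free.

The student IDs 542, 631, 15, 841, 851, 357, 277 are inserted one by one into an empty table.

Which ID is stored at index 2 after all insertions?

277

542 hashes to 3; slot 3 is free -> place at 3.
631 hashes to 4; slot 4 is free -> place at 4.
15 hashes to 4; 4 taken -> place at 5.
841 hashes to 5; 5 taken -> place at 6.
851 hashes to 4; 4,5,6 taken -> place at 7.
357 hashes to 5; 5,6,7 taken -> place at 8.
277 hashes to 2; slot 2 is free -> place at 2.
Table: [., ., 277, 542, 631, 15, 841, 851, 357, ., .]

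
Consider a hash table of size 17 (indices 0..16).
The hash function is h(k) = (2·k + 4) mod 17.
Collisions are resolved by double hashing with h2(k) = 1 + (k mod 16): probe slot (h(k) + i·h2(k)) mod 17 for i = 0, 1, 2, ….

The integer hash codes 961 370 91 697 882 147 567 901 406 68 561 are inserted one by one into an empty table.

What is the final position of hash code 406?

14

961: h=5 → slot 5
370: h=13 → slot 13
91: h=16 → slot 16
697: h=4 → slot 4
882: h=0 → slot 0
147: h=9 → slot 9
567: h=16, h2=8, probe 16,7 → slot 7
901: h=4, h2=6, probe 4,10 → slot 10
406: h=0, h2=7, probe 0,7,14 → slot 14
68: h=4, h2=5, probe 4,9,14,2 → slot 2
561: h=4, h2=2, probe 4,6 → slot 6
Table: [882, ∅, 68, ∅, 697, 961, 561, 567, ∅, 147, 901, ∅, ∅, 370, 406, ∅, 91]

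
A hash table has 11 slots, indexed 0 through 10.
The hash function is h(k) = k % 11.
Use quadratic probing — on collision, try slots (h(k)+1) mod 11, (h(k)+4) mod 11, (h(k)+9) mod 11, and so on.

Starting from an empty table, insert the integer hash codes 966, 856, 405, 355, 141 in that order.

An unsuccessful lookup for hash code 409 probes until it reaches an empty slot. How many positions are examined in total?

966 hashes to 9; slot 9 is free → place at 9.
856 hashes to 9; 9 taken → place at 10.
405 hashes to 9; 9,10 taken → place at 2.
355 hashes to 3; slot 3 is free → place at 3.
141 hashes to 9; 9,10,2 taken → place at 7.
Table: [—, —, 405, 355, —, —, —, 141, —, 966, 856]
Lookup 409: h=2, probe 2,3,6 → slot 6 empty, not found.

3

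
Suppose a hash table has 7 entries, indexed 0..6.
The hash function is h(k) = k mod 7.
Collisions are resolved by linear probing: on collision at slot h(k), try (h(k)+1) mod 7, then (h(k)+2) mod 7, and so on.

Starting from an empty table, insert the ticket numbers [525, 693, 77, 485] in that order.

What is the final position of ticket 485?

Insert 525: h=0, slot 0 empty => index 0.
Insert 693: h=0, slot 0 occupied => index 1.
Insert 77: h=0, slots 0,1 occupied => index 2.
Insert 485: h=2, slot 2 occupied => index 3.
Table: [525, 693, 77, 485, —, —, —]

3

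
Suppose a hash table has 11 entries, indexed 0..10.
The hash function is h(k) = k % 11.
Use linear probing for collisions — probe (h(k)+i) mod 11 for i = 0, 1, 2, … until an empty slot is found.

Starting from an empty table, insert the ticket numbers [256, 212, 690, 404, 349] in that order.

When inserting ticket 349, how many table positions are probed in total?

3

256: h=3 -> slot 3
212: h=3, probe 3,4 -> slot 4
690: h=8 -> slot 8
404: h=8, probe 8,9 -> slot 9
349: h=8, probe 8,9,10 -> slot 10
Table: [., ., ., 256, 212, ., ., ., 690, 404, 349]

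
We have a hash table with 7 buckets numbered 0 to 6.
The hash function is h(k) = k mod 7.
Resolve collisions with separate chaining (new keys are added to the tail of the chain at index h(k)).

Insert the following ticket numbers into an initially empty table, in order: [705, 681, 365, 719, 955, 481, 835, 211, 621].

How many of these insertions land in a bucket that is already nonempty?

705 -> bucket 5
681 -> bucket 2
365 -> bucket 1
719 -> bucket 5 (collision)
955 -> bucket 3
481 -> bucket 5 (collision)
835 -> bucket 2 (collision)
211 -> bucket 1 (collision)
621 -> bucket 5 (collision)
Final buckets:
0: _
1: 365 -> 211
2: 681 -> 835
3: 955
4: _
5: 705 -> 719 -> 481 -> 621
6: _

5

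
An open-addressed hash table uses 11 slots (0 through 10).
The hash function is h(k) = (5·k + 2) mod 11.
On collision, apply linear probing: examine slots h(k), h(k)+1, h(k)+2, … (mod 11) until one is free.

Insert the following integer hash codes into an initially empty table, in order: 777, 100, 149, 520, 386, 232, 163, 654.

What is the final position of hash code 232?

9

777: h=4 -> slot 4
100: h=7 -> slot 7
149: h=10 -> slot 10
520: h=6 -> slot 6
386: h=7, probe 7,8 -> slot 8
232: h=7, probe 7,8,9 -> slot 9
163: h=3 -> slot 3
654: h=5 -> slot 5
Table: [-, -, -, 163, 777, 654, 520, 100, 386, 232, 149]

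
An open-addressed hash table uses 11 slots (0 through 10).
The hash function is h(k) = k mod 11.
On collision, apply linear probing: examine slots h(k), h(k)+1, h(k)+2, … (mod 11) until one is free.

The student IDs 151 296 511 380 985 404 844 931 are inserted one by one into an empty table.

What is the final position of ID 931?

151: h=8 → slot 8
296: h=10 → slot 10
511: h=5 → slot 5
380: h=6 → slot 6
985: h=6, probe 6,7 → slot 7
404: h=8, probe 8,9 → slot 9
844: h=8, probe 8,9,10,0 → slot 0
931: h=7, probe 7,8,9,10,0,1 → slot 1
Table: [844, 931, _, _, _, 511, 380, 985, 151, 404, 296]

1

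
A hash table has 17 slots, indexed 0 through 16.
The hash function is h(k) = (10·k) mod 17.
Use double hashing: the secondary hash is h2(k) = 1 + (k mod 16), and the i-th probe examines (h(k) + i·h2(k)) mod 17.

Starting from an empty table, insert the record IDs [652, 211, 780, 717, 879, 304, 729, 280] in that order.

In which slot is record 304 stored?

15

652: h=9 → slot 9
211: h=2 → slot 2
780: h=14 → slot 14
717: h=13 → slot 13
879: h=1 → slot 1
304: h=14, h2=1, probe 14,15 → slot 15
729: h=14, h2=10, probe 14,7 → slot 7
280: h=12 → slot 12
Table: [_, 879, 211, _, _, _, _, 729, _, 652, _, _, 280, 717, 780, 304, _]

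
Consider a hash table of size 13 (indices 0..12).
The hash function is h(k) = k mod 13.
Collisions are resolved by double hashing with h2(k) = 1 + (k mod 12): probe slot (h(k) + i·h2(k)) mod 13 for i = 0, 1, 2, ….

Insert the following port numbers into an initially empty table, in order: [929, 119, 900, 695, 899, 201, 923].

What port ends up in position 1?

899

Insert 929: h=6, slot 6 empty => index 6.
Insert 119: h=2, slot 2 empty => index 2.
Insert 900: h=3, slot 3 empty => index 3.
Insert 695: h=6, h2=12, slot 6 occupied => index 5.
Insert 899: h=2, h2=12, slot 2 occupied => index 1.
Insert 201: h=6, h2=10, slots 6,3 occupied => index 0.
Insert 923: h=0, h2=12, slot 0 occupied => index 12.
Table: [201, 899, 119, 900, —, 695, 929, —, —, —, —, —, 923]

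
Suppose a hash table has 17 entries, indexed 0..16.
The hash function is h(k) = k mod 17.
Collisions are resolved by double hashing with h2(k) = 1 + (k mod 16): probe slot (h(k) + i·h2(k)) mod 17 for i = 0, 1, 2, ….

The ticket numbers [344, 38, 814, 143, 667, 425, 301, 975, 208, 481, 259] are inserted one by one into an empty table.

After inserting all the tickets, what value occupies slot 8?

259

344 hashes to 4; slot 4 is free → place at 4.
38 hashes to 4, h2=7; 4 taken → place at 11.
814 hashes to 15; slot 15 is free → place at 15.
143 hashes to 7; slot 7 is free → place at 7.
667 hashes to 4, h2=12; 4 taken → place at 16.
425 hashes to 0; slot 0 is free → place at 0.
301 hashes to 12; slot 12 is free → place at 12.
975 hashes to 6; slot 6 is free → place at 6.
208 hashes to 4, h2=1; 4 taken → place at 5.
481 hashes to 5, h2=2; 5,7 taken → place at 9.
259 hashes to 4, h2=4; 4 taken → place at 8.
Table: [425, _, _, _, 344, 208, 975, 143, 259, 481, _, 38, 301, _, _, 814, 667]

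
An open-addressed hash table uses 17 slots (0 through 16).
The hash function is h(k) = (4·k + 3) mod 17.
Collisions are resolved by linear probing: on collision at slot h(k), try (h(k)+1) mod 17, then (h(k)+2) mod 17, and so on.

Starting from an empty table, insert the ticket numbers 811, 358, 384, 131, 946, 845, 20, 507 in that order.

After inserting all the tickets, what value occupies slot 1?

131

Insert 811: h=0, slot 0 empty -> index 0.
Insert 358: h=7, slot 7 empty -> index 7.
Insert 384: h=9, slot 9 empty -> index 9.
Insert 131: h=0, slot 0 occupied -> index 1.
Insert 946: h=13, slot 13 empty -> index 13.
Insert 845: h=0, slots 0,1 occupied -> index 2.
Insert 20: h=15, slot 15 empty -> index 15.
Insert 507: h=8, slot 8 empty -> index 8.
Table: [811, 131, 845, ∅, ∅, ∅, ∅, 358, 507, 384, ∅, ∅, ∅, 946, ∅, 20, ∅]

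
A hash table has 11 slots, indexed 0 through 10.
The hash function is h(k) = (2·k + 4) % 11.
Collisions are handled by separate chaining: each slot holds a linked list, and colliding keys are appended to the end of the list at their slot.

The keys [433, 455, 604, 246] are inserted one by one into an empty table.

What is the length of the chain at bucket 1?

3

Insert 433: h=1, bucket 1 empty → new chain.
Insert 455: h=1, bucket 1 nonempty → append to chain.
Insert 604: h=2, bucket 2 empty → new chain.
Insert 246: h=1, bucket 1 nonempty → append to chain.
Final buckets:
0: -
1: 433 -> 455 -> 246
2: 604
3: -
4: -
5: -
6: -
7: -
8: -
9: -
10: -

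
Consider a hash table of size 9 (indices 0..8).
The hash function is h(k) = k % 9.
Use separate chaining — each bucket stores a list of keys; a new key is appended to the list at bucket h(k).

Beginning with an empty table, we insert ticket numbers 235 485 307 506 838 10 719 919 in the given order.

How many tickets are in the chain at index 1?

5

235 -> bucket 1
485 -> bucket 8
307 -> bucket 1 (collision)
506 -> bucket 2
838 -> bucket 1 (collision)
10 -> bucket 1 (collision)
719 -> bucket 8 (collision)
919 -> bucket 1 (collision)
Final buckets:
0: —
1: 235 -> 307 -> 838 -> 10 -> 919
2: 506
3: —
4: —
5: —
6: —
7: —
8: 485 -> 719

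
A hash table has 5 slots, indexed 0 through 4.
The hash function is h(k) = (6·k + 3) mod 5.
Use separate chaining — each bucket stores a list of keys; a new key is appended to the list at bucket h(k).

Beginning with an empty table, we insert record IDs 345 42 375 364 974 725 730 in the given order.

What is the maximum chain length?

4

Insert 345: h=3, bucket 3 empty -> new chain.
Insert 42: h=0, bucket 0 empty -> new chain.
Insert 375: h=3, bucket 3 nonempty -> append to chain.
Insert 364: h=2, bucket 2 empty -> new chain.
Insert 974: h=2, bucket 2 nonempty -> append to chain.
Insert 725: h=3, bucket 3 nonempty -> append to chain.
Insert 730: h=3, bucket 3 nonempty -> append to chain.
Final buckets:
0: 42
1: _
2: 364 -> 974
3: 345 -> 375 -> 725 -> 730
4: _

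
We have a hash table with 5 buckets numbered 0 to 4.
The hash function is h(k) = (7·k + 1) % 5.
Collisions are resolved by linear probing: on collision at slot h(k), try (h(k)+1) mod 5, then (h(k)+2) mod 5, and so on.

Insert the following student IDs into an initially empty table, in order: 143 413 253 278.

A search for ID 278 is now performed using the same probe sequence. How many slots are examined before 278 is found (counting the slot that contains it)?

4

Insert 143: h=2, slot 2 empty -> index 2.
Insert 413: h=2, slot 2 occupied -> index 3.
Insert 253: h=2, slots 2,3 occupied -> index 4.
Insert 278: h=2, slots 2,3,4 occupied -> index 0.
Table: [278, ∅, 143, 413, 253]
Lookup 278: h=2, probe 2,3,4,0 → found at 0.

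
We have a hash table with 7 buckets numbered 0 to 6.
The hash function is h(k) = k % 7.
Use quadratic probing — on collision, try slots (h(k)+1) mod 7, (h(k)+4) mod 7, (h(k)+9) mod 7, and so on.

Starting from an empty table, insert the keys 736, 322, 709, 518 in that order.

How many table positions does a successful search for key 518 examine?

3

736 hashes to 1; slot 1 is free -> place at 1.
322 hashes to 0; slot 0 is free -> place at 0.
709 hashes to 2; slot 2 is free -> place at 2.
518 hashes to 0; 0,1 taken -> place at 4.
Table: [322, 736, 709, ∅, 518, ∅, ∅]
Lookup 518: h=0, probe 0,1,4 → found at 4.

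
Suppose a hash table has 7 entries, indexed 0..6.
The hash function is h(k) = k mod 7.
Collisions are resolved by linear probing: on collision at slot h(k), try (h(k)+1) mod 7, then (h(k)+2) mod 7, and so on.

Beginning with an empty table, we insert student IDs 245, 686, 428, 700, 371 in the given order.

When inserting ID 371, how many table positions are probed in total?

5

Insert 245: h=0, slot 0 empty → index 0.
Insert 686: h=0, slot 0 occupied → index 1.
Insert 428: h=1, slot 1 occupied → index 2.
Insert 700: h=0, slots 0,1,2 occupied → index 3.
Insert 371: h=0, slots 0,1,2,3 occupied → index 4.
Table: [245, 686, 428, 700, 371, ., .]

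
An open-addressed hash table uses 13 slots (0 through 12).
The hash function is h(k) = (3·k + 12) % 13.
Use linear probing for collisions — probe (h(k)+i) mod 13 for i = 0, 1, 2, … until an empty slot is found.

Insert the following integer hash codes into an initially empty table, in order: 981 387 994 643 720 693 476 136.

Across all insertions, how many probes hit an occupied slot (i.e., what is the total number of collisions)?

6

981: h=4 => slot 4
387: h=3 => slot 3
994: h=4, probe 4,5 => slot 5
643: h=4, probe 4,5,6 => slot 6
720: h=1 => slot 1
693: h=11 => slot 11
476: h=10 => slot 10
136: h=4, probe 4,5,6,7 => slot 7
Table: [-, 720, -, 387, 981, 994, 643, 136, -, -, 476, 693, -]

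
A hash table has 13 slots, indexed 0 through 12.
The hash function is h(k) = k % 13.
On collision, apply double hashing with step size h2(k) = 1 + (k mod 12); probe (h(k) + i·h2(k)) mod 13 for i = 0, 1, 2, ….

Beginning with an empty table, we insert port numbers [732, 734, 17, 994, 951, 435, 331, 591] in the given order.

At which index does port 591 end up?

0

Insert 732: h=4, slot 4 empty -> index 4.
Insert 734: h=6, slot 6 empty -> index 6.
Insert 17: h=4, h2=6, slot 4 occupied -> index 10.
Insert 994: h=6, h2=11, slots 6,4 occupied -> index 2.
Insert 951: h=2, h2=4, slots 2,6,10 occupied -> index 1.
Insert 435: h=6, h2=4, slots 6,10,1 occupied -> index 5.
Insert 331: h=6, h2=8, slots 6,1 occupied -> index 9.
Insert 591: h=6, h2=4, slots 6,10,1,5,9 occupied -> index 0.
Table: [591, 951, 994, ∅, 732, 435, 734, ∅, ∅, 331, 17, ∅, ∅]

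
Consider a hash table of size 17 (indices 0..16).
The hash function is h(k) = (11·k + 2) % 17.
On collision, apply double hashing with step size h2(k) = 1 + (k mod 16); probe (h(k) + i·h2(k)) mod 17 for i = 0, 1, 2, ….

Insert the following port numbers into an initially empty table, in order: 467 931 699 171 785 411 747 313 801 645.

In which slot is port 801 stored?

15

Insert 467: h=5, slot 5 empty => index 5.
Insert 931: h=9, slot 9 empty => index 9.
Insert 699: h=7, slot 7 empty => index 7.
Insert 171: h=13, slot 13 empty => index 13.
Insert 785: h=1, slot 1 empty => index 1.
Insert 411: h=1, h2=12, slots 1,13 occupied => index 8.
Insert 747: h=8, h2=12, slot 8 occupied => index 3.
Insert 313: h=11, slot 11 empty => index 11.
Insert 801: h=7, h2=2, slots 7,9,11,13 occupied => index 15.
Insert 645: h=8, h2=6, slot 8 occupied => index 14.
Table: [-, 785, -, 747, -, 467, -, 699, 411, 931, -, 313, -, 171, 645, 801, -]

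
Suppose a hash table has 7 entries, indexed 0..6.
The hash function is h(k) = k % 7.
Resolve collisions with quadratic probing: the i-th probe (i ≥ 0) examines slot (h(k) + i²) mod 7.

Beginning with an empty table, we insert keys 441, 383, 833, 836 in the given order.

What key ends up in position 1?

833

441: h=0 => slot 0
383: h=5 => slot 5
833: h=0, probe 0,1 => slot 1
836: h=3 => slot 3
Table: [441, 833, ., 836, ., 383, .]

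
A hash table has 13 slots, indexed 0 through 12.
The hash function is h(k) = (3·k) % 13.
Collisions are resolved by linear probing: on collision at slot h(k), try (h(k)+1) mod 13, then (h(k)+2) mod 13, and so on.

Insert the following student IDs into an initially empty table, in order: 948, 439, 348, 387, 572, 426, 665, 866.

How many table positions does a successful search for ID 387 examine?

948 hashes to 10; slot 10 is free => place at 10.
439 hashes to 4; slot 4 is free => place at 4.
348 hashes to 4; 4 taken => place at 5.
387 hashes to 4; 4,5 taken => place at 6.
572 hashes to 0; slot 0 is free => place at 0.
426 hashes to 4; 4,5,6 taken => place at 7.
665 hashes to 6; 6,7 taken => place at 8.
866 hashes to 11; slot 11 is free => place at 11.
Table: [572, _, _, _, 439, 348, 387, 426, 665, _, 948, 866, _]
Lookup 387: h=4, probe 4,5,6 → found at 6.

3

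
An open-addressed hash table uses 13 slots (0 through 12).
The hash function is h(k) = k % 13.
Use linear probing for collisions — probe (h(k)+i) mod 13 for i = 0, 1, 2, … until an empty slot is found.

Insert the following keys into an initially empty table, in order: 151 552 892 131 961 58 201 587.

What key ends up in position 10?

151: h=8 -> slot 8
552: h=6 -> slot 6
892: h=8, probe 8,9 -> slot 9
131: h=1 -> slot 1
961: h=12 -> slot 12
58: h=6, probe 6,7 -> slot 7
201: h=6, probe 6,7,8,9,10 -> slot 10
587: h=2 -> slot 2
Table: [∅, 131, 587, ∅, ∅, ∅, 552, 58, 151, 892, 201, ∅, 961]

201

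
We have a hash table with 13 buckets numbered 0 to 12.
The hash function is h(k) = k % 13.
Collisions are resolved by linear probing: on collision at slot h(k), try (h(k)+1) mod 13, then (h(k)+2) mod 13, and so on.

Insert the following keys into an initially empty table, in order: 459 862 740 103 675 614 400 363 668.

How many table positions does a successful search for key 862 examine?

459: h=4 => slot 4
862: h=4, probe 4,5 => slot 5
740: h=12 => slot 12
103: h=12, probe 12,0 => slot 0
675: h=12, probe 12,0,1 => slot 1
614: h=3 => slot 3
400: h=10 => slot 10
363: h=12, probe 12,0,1,2 => slot 2
668: h=5, probe 5,6 => slot 6
Table: [103, 675, 363, 614, 459, 862, 668, _, _, _, 400, _, 740]
Lookup 862: h=4, probe 4,5 → found at 5.

2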